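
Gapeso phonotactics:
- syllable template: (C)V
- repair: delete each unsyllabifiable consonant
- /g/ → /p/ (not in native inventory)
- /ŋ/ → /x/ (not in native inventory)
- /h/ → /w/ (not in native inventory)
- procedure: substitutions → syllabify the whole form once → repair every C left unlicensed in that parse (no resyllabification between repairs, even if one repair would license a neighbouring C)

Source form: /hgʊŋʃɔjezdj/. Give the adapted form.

Substitution: /h/ → /w/, /g/ → /p/, /ŋ/ → /x/, giving /wpʊxʃɔjezdj/.
Under (C)V, the unsyllabifiable consonants are /w/, /x/, /z/, /d/, /j/ (no codas are permitted; onsets are limited to one consonant).
Deletion applies to /w/, /x/, /z/, /d/, /j/.

pʊʃɔje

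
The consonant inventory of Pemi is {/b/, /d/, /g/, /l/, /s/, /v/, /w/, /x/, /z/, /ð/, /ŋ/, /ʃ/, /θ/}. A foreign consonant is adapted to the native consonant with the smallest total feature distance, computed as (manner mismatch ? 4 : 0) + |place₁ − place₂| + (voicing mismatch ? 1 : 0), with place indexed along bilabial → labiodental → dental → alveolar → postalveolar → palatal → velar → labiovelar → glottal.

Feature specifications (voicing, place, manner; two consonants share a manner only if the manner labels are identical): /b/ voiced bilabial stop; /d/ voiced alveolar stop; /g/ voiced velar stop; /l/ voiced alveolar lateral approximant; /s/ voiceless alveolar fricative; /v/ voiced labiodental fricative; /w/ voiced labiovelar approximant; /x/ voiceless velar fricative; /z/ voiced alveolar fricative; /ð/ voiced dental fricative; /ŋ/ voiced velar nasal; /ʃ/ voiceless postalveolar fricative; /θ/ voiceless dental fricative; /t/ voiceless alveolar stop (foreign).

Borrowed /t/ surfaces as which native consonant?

/d/ is closest: same manner (stop), place distance 0 (alveolar→alveolar), voicing differs (+1); total 1. Next closest is /b/ at distance 4.

d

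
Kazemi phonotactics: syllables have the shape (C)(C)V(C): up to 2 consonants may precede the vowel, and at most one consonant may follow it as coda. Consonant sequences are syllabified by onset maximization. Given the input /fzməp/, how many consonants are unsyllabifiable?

Syllabifying with onset maximization leaves /f/ stranded (at most one coda consonant is licensed; onsets may contain at most 2 consonants).

1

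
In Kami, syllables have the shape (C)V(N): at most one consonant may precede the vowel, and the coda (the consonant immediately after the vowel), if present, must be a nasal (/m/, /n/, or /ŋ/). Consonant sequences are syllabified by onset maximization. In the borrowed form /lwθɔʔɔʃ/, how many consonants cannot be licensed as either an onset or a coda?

3

Syllabifying with onset maximization leaves /l/, /w/, /ʃ/ stranded (only a nasal (/m/, /n/, or /ŋ/) is licensed in coda position; onsets are limited to one consonant).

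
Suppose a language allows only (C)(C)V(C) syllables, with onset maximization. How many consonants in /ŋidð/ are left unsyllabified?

Under (C)(C)V(C), the unsyllabifiable consonants are /ð/ (at most one coda consonant is licensed; onsets may contain at most 2 consonants).

1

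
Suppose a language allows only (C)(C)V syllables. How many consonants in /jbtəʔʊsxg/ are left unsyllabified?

Under (C)(C)V, the unsyllabifiable consonants are /j/, /s/, /x/, /g/ (no codas are permitted; onsets may contain at most 2 consonants).

4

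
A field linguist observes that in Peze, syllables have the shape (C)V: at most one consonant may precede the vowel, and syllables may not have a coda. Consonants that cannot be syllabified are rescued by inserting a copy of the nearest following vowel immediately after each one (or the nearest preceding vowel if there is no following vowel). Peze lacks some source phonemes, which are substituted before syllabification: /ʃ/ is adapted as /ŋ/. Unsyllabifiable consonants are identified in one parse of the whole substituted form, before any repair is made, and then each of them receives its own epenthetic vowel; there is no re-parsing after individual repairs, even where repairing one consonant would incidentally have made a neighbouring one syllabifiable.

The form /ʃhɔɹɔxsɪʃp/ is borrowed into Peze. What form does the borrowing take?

Substitution: /ʃ/ → /ŋ/, giving /ŋhɔɹɔxsɪŋp/.
Syllabifying with onset maximization leaves /ŋ/, /x/, /ŋ/, /p/ stranded (no codas are permitted; onsets are limited to one consonant).
Epenthesis after each stranded consonant: /ŋ/ → /ŋɔ/, /x/ → /xɪ/, /ŋ/ → /ŋɪ/, /p/ → /pɪ/.

ŋɔhɔɹɔxɪsɪŋɪpɪ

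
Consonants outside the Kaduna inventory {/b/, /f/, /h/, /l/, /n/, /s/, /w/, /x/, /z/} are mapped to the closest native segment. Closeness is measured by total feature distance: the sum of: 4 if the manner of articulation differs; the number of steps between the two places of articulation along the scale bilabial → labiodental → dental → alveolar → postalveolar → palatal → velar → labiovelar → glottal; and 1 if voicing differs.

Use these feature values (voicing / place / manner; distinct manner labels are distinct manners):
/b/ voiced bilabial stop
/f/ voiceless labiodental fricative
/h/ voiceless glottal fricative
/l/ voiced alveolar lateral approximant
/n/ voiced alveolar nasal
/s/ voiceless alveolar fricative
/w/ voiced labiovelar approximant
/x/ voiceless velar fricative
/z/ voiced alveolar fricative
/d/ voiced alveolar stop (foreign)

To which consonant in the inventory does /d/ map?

/b/ is closest: same manner (stop), place distance 3 (alveolar→bilabial), same voicing; total 3. Next closest is /l/ at distance 4.

b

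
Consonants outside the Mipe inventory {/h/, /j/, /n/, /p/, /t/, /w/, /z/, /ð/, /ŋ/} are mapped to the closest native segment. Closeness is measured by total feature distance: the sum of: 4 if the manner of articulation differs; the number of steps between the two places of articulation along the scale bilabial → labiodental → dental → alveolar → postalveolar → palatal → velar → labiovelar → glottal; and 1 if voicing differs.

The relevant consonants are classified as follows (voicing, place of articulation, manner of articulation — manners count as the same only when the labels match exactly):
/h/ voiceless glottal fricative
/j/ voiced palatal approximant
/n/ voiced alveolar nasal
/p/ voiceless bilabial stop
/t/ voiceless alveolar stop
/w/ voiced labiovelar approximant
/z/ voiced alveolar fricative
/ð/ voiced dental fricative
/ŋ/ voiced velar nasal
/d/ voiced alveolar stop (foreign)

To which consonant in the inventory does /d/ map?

t

/t/ is closest: same manner (stop), place distance 0 (alveolar→alveolar), voicing differs (+1); total 1. Next closest is /n/ at distance 4.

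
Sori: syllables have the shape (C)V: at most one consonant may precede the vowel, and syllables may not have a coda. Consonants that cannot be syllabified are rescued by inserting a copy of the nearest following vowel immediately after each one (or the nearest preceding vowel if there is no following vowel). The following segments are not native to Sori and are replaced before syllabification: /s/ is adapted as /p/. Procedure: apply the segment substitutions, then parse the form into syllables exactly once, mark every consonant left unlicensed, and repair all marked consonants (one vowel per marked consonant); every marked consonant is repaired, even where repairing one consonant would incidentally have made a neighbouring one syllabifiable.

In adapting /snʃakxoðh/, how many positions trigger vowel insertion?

After substitution the input is /pnʃakxoðh/.
The unsyllabifiable consonants are /p/, /n/, /k/, /ð/, /h/; each receives one epenthetic vowel.

5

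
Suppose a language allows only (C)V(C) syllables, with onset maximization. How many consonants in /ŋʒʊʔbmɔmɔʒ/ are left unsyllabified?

Under (C)V(C), the unsyllabifiable consonants are /ŋ/, /b/ (at most one coda consonant is licensed; onsets are limited to one consonant).

2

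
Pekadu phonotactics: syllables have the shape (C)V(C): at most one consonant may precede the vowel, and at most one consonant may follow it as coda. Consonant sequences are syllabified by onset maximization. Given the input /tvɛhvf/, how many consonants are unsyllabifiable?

3

Syllabifying with onset maximization leaves /t/, /v/, /f/ stranded (at most one coda consonant is licensed; onsets are limited to one consonant).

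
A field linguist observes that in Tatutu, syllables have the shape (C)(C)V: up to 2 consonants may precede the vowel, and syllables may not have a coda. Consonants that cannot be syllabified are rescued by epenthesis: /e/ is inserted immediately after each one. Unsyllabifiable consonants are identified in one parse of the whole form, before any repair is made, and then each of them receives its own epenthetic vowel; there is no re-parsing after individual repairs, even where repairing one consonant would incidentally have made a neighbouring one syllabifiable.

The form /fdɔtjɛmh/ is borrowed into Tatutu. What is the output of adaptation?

fdɔtjɛmehe

Syllabifying with onset maximization leaves /m/, /h/ stranded (no codas are permitted; onsets may contain at most 2 consonants).
Each unlicensed consonant becomes the onset of a new syllable: /m/ → /me/, /h/ → /he/.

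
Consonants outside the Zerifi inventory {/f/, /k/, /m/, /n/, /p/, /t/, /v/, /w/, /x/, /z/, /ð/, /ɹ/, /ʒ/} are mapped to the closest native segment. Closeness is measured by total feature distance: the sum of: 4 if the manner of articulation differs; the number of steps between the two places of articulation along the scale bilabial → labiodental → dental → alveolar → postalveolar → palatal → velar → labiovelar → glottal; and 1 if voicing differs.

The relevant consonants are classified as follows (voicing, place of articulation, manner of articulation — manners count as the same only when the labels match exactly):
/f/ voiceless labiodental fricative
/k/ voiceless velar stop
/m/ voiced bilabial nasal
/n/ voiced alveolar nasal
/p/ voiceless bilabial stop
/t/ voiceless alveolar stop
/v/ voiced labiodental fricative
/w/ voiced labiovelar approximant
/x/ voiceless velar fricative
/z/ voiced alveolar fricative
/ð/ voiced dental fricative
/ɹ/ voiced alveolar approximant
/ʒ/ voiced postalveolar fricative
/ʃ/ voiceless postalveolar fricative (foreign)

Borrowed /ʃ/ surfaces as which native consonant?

ʒ

/ʒ/ is closest: same manner (fricative), place distance 0 (postalveolar→postalveolar), voicing differs (+1); total 1. Next closest is /x/ at distance 2.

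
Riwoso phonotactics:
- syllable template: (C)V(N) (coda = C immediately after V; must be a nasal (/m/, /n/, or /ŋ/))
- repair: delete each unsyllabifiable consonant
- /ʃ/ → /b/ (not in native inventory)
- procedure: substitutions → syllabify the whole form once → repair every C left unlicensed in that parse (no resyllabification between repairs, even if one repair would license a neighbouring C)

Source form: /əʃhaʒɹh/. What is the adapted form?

Substitution: /ʃ/ → /b/, giving /əbhaʒɹh/.
Syllabifying with onset maximization leaves /b/, /ʒ/, /ɹ/, /h/ stranded (only a nasal (/m/, /n/, or /ŋ/) is licensed in coda position; onsets are limited to one consonant).
Deletion applies to /b/, /ʒ/, /ɹ/, /h/.

əha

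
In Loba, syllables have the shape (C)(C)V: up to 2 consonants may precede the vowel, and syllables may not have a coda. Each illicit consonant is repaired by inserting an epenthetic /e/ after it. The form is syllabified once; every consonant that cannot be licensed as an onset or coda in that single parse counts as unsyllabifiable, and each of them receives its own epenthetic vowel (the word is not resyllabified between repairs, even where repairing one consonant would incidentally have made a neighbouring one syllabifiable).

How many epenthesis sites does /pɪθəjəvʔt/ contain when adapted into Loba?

3

The unsyllabifiable consonants are /v/, /ʔ/, /t/; each receives one epenthetic vowel.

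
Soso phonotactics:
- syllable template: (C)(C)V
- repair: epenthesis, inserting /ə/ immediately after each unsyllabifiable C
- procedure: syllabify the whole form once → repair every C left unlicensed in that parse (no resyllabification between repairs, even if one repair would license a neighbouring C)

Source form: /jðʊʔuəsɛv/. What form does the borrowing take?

Syllabifying with onset maximization leaves /v/ stranded (no codas are permitted; onsets may contain at most 2 consonants).
Each unlicensed consonant becomes the onset of a new syllable: /v/ → /və/.

jðʊʔuəsɛvə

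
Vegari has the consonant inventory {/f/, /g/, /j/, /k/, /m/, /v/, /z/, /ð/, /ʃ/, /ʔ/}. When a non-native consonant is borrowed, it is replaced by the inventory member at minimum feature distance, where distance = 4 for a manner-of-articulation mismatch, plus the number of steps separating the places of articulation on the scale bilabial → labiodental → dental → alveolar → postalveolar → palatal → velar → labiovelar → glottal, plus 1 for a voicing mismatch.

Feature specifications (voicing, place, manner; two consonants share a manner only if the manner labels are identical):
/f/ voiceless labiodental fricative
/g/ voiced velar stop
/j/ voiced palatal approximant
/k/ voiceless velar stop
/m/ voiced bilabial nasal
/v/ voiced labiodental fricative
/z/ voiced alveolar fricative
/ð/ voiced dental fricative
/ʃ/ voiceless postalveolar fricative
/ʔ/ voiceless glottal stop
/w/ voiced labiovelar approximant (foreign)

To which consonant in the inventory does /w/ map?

j

/j/ is closest: same manner (approximant), place distance 2 (labiovelar→palatal), same voicing; total 2. Next closest is /g/ at distance 5.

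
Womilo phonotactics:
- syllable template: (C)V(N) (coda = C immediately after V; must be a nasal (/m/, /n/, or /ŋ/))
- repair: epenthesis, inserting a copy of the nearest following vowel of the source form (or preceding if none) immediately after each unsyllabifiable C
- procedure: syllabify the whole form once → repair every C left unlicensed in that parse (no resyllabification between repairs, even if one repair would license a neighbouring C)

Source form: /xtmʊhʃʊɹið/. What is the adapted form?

Syllabifying with onset maximization leaves /x/, /t/, /h/, /ð/ stranded (only a nasal (/m/, /n/, or /ŋ/) is licensed in coda position; onsets are limited to one consonant).
Epenthesis after each stranded consonant: /x/ → /xʊ/, /t/ → /tʊ/, /h/ → /hʊ/, /ð/ → /ði/.

xʊtʊmʊhʊʃʊɹiði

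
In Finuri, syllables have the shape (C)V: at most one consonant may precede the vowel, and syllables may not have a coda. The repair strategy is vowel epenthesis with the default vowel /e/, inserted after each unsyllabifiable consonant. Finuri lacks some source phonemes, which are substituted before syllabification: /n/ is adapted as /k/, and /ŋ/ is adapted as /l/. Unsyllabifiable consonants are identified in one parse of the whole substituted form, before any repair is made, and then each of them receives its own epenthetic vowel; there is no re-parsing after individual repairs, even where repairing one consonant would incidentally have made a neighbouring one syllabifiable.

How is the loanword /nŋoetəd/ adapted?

Substitution: /n/ → /k/, /ŋ/ → /l/, giving /kloetəd/.
Under (C)V, the unsyllabifiable consonants are /k/, /d/ (no codas are permitted; onsets are limited to one consonant).
Each unlicensed consonant becomes the onset of a new syllable: /k/ → /ke/, /d/ → /de/.

keloetəde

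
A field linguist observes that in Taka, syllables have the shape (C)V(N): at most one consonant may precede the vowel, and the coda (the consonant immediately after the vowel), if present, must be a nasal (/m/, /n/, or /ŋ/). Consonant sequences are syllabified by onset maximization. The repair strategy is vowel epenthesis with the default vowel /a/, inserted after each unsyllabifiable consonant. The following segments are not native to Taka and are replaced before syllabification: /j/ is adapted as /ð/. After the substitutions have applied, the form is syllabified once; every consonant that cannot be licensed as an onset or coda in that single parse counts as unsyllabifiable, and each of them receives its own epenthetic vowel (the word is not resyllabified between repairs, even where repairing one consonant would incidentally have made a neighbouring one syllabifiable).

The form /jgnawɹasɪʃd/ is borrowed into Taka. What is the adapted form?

ðaganawaɹasɪʃada

Substitution: /j/ → /ð/, giving /ðgnawɹasɪʃd/.
Syllabifying with onset maximization leaves /ð/, /g/, /w/, /ʃ/, /d/ stranded (only a nasal (/m/, /n/, or /ŋ/) is licensed in coda position; onsets are limited to one consonant).
Inserting the epenthetic vowel yields /ð/ → /ða/, /g/ → /ga/, /w/ → /wa/, /ʃ/ → /ʃa/, /d/ → /da/.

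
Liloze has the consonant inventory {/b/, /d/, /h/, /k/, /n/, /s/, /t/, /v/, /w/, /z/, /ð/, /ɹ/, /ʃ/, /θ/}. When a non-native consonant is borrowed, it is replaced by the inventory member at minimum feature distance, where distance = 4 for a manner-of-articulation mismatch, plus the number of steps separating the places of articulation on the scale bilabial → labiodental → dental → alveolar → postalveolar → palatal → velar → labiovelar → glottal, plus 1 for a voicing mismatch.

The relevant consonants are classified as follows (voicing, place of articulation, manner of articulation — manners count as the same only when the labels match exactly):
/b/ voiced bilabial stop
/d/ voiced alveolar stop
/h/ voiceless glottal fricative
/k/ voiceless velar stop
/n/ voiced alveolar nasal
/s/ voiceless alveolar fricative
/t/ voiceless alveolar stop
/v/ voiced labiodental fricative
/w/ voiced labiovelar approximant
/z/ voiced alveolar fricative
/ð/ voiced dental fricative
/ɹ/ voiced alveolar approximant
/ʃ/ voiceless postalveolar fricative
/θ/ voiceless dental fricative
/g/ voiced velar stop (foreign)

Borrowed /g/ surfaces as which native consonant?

/k/ is closest: same manner (stop), place distance 0 (velar→velar), voicing differs (+1); total 1. Next closest is /d/ at distance 3.

k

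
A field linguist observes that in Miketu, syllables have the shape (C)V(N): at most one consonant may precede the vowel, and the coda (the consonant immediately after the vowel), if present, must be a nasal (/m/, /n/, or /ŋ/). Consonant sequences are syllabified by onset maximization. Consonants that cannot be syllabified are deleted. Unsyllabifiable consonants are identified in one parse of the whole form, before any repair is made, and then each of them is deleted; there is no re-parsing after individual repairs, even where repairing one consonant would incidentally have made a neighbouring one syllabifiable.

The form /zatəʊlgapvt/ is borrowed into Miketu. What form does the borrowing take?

zatəʊga

Syllabifying with onset maximization leaves /l/, /p/, /v/, /t/ stranded (only a nasal (/m/, /n/, or /ŋ/) is licensed in coda position; onsets are limited to one consonant).
Deletion applies to /l/, /p/, /v/, /t/.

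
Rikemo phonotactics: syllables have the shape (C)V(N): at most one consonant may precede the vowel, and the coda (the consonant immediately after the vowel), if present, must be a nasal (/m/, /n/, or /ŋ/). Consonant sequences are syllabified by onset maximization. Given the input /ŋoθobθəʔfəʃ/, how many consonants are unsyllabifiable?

Under (C)V(N), the unsyllabifiable consonants are /b/, /ʔ/, /ʃ/ (only a nasal (/m/, /n/, or /ŋ/) is licensed in coda position; onsets are limited to one consonant).

3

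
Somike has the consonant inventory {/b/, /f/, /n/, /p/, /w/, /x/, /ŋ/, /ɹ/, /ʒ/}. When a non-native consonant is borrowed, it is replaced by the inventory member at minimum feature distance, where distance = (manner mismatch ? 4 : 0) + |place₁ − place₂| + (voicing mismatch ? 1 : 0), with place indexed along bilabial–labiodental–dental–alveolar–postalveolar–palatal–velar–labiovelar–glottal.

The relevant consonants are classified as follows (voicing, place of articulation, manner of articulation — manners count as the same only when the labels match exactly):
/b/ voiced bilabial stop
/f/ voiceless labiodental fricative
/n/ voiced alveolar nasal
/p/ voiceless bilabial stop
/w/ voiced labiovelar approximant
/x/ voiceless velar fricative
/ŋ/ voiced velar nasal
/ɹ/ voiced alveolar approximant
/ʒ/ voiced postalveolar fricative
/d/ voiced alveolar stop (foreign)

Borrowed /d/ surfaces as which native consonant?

/b/ is closest: same manner (stop), place distance 3 (alveolar→bilabial), same voicing; total 3. Next closest is /n/ at distance 4.

b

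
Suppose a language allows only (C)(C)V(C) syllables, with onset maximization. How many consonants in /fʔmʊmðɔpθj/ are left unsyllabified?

3

The consonants /f/, /θ/, /j/ cannot be parsed into a legal (C)(C)V(C) syllable (at most one coda consonant is licensed; onsets may contain at most 2 consonants).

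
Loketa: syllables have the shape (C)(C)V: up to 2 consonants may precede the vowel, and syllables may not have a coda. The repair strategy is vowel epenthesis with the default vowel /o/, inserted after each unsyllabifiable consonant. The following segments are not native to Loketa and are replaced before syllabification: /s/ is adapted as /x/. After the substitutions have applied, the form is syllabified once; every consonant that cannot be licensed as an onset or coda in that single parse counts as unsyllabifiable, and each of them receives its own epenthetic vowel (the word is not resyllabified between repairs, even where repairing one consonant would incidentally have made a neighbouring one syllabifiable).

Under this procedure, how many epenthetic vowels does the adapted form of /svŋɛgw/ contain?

After substitution the input is /xvŋɛgw/.
The unsyllabifiable consonants are /x/, /g/, /w/; each receives one epenthetic vowel.

3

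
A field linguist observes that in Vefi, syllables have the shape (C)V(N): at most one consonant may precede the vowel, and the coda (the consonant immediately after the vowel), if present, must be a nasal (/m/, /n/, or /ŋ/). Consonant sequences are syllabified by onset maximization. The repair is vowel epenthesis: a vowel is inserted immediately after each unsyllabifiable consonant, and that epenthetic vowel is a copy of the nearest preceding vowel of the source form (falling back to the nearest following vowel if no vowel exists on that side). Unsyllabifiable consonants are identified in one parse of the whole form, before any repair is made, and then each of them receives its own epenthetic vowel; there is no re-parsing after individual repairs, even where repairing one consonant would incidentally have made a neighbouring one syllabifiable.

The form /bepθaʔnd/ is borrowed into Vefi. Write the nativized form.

bepeθaʔanada

The consonants /p/, /ʔ/, /n/, /d/ cannot be parsed into a legal (C)V(N) syllable (only a nasal (/m/, /n/, or /ŋ/) is licensed in coda position; onsets are limited to one consonant).
Each unlicensed consonant becomes the onset of a new syllable: /p/ → /pe/, /ʔ/ → /ʔa/, /n/ → /na/, /d/ → /da/.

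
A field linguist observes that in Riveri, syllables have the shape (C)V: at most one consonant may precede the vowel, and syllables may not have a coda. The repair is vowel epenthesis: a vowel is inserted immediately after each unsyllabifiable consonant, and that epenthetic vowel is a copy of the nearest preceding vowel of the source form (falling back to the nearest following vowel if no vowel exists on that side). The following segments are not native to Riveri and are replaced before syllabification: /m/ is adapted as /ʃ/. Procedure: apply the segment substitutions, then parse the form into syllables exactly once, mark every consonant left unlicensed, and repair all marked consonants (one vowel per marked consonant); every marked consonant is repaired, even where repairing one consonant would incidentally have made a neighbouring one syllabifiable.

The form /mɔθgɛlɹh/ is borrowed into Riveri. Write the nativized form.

Substitution: /m/ → /ʃ/, giving /ʃɔθgɛlɹh/.
Under (C)V, the unsyllabifiable consonants are /θ/, /l/, /ɹ/, /h/ (no codas are permitted; onsets are limited to one consonant).
Inserting the epenthetic vowel yields /θ/ → /θɔ/, /l/ → /lɛ/, /ɹ/ → /ɹɛ/, /h/ → /hɛ/.

ʃɔθɔgɛlɛɹɛhɛ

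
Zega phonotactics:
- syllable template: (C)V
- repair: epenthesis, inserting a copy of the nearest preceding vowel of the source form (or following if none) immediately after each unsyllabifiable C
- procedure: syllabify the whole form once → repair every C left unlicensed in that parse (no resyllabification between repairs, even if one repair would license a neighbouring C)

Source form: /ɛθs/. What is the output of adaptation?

ɛθɛsɛ

Under (C)V, the unsyllabifiable consonants are /θ/, /s/ (no codas are permitted; onsets are limited to one consonant).
Inserting the epenthetic vowel yields /θ/ → /θɛ/, /s/ → /sɛ/.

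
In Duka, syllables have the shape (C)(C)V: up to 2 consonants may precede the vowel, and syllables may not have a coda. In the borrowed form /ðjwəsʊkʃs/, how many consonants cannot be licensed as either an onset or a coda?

4

Syllabifying with onset maximization leaves /ð/, /k/, /ʃ/, /s/ stranded (no codas are permitted; onsets may contain at most 2 consonants).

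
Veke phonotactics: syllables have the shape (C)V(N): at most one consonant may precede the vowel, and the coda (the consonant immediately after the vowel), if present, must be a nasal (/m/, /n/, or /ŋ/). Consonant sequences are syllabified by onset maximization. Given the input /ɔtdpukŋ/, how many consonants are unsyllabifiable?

Under (C)V(N), the unsyllabifiable consonants are /t/, /d/, /k/, /ŋ/ (only a nasal (/m/, /n/, or /ŋ/) is licensed in coda position; onsets are limited to one consonant).

4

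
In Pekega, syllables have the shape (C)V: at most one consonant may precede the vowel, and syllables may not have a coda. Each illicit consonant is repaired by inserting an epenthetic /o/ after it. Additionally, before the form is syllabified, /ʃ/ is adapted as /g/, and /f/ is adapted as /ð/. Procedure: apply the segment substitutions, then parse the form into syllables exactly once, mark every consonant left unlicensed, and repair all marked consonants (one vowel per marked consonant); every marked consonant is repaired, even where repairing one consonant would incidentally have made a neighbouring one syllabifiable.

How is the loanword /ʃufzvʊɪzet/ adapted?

guðozovʊɪzeto

Substitution: /ʃ/ → /g/, /f/ → /ð/, giving /guðzvʊɪzet/.
Syllabifying with onset maximization leaves /ð/, /z/, /t/ stranded (no codas are permitted; onsets are limited to one consonant).
Each unlicensed consonant becomes the onset of a new syllable: /ð/ → /ðo/, /z/ → /zo/, /t/ → /to/.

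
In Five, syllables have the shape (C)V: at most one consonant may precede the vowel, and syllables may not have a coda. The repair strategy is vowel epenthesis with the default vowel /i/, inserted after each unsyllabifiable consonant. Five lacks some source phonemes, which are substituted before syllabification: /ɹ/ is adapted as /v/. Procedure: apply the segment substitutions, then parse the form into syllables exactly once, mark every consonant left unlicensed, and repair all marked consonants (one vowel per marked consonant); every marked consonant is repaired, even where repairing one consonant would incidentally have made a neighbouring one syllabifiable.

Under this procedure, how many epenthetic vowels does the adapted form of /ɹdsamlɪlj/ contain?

5

After substitution the input is /vdsamlɪlj/.
The unsyllabifiable consonants are /v/, /d/, /m/, /l/, /j/; each receives one epenthetic vowel.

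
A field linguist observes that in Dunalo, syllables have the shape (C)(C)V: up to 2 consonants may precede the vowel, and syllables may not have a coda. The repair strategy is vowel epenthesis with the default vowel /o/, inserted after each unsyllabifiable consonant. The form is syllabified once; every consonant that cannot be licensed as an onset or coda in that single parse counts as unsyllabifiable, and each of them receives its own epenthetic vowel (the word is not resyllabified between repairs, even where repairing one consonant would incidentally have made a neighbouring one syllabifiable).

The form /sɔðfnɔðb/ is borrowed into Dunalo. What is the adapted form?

sɔðofnɔðobo

Syllabifying with onset maximization leaves /ð/, /ð/, /b/ stranded (no codas are permitted; onsets may contain at most 2 consonants).
Each unlicensed consonant becomes the onset of a new syllable: /ð/ → /ðo/, /ð/ → /ðo/, /b/ → /bo/.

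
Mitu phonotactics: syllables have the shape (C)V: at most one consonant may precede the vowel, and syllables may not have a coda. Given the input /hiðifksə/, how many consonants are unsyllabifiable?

The consonants /f/, /k/ cannot be parsed into a legal (C)V syllable (no codas are permitted; onsets are limited to one consonant).

2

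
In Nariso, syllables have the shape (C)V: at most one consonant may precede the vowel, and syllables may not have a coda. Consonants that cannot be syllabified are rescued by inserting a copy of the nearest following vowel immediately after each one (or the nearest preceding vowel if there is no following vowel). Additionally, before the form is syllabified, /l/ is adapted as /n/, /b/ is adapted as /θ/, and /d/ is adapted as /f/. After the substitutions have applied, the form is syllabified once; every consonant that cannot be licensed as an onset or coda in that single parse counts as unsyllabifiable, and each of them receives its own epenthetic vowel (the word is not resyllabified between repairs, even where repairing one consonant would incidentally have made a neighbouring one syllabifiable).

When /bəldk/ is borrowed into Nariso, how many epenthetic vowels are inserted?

3

After substitution the input is /θənfk/.
The unsyllabifiable consonants are /n/, /f/, /k/; each receives one epenthetic vowel.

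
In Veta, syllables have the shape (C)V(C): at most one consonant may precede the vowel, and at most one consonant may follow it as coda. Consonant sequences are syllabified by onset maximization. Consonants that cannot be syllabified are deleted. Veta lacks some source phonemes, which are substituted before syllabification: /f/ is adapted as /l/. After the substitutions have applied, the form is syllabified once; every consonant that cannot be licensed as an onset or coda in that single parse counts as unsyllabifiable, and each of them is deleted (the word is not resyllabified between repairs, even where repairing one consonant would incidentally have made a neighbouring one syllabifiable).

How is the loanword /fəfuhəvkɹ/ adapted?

ləluhəv

Substitution: /f/ → /l/, giving /ləluhəvkɹ/.
Syllabifying with onset maximization leaves /k/, /ɹ/ stranded (at most one coda consonant is licensed; onsets are limited to one consonant).
Deletion applies to /k/, /ɹ/.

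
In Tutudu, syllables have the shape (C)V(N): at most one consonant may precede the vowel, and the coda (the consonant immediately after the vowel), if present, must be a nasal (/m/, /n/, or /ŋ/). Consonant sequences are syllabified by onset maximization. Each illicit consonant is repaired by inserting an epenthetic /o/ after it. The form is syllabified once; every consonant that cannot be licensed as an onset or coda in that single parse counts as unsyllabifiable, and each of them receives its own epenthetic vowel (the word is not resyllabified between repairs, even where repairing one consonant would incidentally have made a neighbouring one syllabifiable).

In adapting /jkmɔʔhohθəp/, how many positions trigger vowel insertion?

5

The unsyllabifiable consonants are /j/, /k/, /ʔ/, /h/, /p/; each receives one epenthetic vowel.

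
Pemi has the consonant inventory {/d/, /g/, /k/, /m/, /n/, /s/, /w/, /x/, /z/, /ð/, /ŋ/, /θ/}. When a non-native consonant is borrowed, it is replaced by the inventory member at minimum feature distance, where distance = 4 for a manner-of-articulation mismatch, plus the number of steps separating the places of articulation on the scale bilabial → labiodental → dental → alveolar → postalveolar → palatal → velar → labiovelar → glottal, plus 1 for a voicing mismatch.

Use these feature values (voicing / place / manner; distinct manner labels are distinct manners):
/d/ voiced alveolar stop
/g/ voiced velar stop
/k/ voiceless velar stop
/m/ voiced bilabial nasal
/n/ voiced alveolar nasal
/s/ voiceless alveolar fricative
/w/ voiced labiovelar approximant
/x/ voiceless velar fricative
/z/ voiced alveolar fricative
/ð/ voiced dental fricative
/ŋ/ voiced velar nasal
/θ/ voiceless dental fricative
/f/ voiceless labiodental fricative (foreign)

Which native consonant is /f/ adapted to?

θ

/θ/ is closest: same manner (fricative), place distance 1 (labiodental→dental), same voicing; total 1. Next closest is /s/ at distance 2.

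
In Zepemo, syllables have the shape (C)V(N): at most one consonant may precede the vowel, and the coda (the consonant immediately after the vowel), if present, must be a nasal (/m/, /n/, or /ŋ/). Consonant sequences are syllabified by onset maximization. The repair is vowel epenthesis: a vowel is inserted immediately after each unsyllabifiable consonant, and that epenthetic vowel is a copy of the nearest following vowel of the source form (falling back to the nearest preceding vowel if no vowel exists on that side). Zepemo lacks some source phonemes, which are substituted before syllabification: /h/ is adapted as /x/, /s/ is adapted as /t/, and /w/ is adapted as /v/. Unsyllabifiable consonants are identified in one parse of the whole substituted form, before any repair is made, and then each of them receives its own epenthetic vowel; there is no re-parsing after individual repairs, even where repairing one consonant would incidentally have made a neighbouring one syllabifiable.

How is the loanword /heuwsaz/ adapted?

xeuvataza

Substitution: /h/ → /x/, /w/ → /v/, /s/ → /t/, giving /xeuvtaz/.
Syllabifying with onset maximization leaves /v/, /z/ stranded (only a nasal (/m/, /n/, or /ŋ/) is licensed in coda position; onsets are limited to one consonant).
Epenthesis after each stranded consonant: /v/ → /va/, /z/ → /za/.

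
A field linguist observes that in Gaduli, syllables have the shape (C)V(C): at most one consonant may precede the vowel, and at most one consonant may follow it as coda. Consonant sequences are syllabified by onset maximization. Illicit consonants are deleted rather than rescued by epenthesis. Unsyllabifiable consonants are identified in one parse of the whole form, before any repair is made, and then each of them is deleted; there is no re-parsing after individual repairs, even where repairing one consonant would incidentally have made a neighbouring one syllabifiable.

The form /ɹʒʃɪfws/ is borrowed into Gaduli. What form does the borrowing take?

ʃɪf

Under (C)V(C), the unsyllabifiable consonants are /ɹ/, /ʒ/, /w/, /s/ (at most one coda consonant is licensed; onsets are limited to one consonant).
Each unlicensed consonant is deleted: /ɹ/, /ʒ/, /w/, /s/.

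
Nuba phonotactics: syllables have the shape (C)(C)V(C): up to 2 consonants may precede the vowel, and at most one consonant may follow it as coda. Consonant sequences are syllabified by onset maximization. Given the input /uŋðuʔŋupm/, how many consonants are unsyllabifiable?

Under (C)(C)V(C), the unsyllabifiable consonants are /m/ (at most one coda consonant is licensed; onsets may contain at most 2 consonants).

1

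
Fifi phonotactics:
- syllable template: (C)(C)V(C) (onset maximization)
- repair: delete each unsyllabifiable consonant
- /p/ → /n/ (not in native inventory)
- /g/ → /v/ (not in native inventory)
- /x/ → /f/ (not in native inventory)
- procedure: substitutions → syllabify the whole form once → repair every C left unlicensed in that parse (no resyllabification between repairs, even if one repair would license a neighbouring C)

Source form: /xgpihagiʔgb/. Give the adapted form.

vnihaviʔ

Substitution: /x/ → /f/, /g/ → /v/, /p/ → /n/, giving /fvnihaviʔvb/.
The consonants /f/, /v/, /b/ cannot be parsed into a legal (C)(C)V(C) syllable (at most one coda consonant is licensed; onsets may contain at most 2 consonants).
Deleting the stranded consonants removes /f/, /v/, /b/.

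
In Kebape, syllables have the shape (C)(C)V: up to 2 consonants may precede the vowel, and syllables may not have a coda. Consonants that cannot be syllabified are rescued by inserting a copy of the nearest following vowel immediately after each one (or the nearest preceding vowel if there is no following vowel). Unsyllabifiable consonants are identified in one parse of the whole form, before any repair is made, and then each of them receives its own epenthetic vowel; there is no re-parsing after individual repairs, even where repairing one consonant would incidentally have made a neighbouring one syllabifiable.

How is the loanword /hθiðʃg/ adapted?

hθiðiʃigi

Syllabifying with onset maximization leaves /ð/, /ʃ/, /g/ stranded (no codas are permitted; onsets may contain at most 2 consonants).
Epenthesis after each stranded consonant: /ð/ → /ði/, /ʃ/ → /ʃi/, /g/ → /gi/.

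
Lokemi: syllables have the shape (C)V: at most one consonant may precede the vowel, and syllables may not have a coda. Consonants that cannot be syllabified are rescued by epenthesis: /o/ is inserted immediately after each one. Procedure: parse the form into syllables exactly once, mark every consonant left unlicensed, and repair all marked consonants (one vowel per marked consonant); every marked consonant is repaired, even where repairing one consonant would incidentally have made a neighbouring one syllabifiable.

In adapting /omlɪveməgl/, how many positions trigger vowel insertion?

The unsyllabifiable consonants are /m/, /g/, /l/; each receives one epenthetic vowel.

3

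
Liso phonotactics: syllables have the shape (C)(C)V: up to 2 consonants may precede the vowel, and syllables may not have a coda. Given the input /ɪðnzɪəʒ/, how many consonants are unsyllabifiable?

Under (C)(C)V, the unsyllabifiable consonants are /ð/, /ʒ/ (no codas are permitted; onsets may contain at most 2 consonants).

2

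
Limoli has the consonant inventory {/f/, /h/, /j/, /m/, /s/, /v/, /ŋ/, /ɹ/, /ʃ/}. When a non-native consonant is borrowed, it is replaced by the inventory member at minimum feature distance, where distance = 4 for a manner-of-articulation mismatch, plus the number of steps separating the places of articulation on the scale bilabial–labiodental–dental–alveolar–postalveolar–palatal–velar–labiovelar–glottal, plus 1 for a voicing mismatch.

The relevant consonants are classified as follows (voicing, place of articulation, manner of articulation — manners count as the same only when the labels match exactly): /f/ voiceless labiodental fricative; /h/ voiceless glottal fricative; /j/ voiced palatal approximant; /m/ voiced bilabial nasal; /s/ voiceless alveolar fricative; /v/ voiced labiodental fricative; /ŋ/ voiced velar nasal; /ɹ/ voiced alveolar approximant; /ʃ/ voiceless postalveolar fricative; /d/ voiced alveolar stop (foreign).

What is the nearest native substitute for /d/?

ɹ

/ɹ/ is closest: manner differs (stop→approximant, +4), place distance 0 (alveolar→alveolar), same voicing; total 4. Next closest is /s/ at distance 5.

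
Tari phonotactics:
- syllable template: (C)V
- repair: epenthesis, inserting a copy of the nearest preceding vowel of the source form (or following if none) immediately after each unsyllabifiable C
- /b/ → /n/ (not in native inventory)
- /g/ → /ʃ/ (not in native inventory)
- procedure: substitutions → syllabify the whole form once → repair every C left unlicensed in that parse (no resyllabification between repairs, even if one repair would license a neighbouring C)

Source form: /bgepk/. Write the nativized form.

neʃepeke

Substitution: /b/ → /n/, /g/ → /ʃ/, giving /nʃepk/.
Syllabifying with onset maximization leaves /n/, /p/, /k/ stranded (no codas are permitted; onsets are limited to one consonant).
Each unlicensed consonant becomes the onset of a new syllable: /n/ → /ne/, /p/ → /pe/, /k/ → /ke/.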